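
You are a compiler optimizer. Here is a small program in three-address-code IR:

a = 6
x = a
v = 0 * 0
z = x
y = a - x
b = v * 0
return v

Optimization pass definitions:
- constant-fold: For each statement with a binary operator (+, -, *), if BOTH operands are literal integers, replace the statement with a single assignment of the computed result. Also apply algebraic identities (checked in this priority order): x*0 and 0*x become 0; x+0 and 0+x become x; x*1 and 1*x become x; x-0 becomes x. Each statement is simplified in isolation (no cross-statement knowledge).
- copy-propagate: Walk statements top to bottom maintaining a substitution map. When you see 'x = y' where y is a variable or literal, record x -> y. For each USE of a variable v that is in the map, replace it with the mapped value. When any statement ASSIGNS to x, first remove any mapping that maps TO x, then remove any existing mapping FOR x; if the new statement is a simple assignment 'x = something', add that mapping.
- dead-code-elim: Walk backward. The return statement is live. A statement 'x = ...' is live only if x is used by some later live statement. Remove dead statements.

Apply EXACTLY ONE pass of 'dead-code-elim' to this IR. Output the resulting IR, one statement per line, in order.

Applying dead-code-elim statement-by-statement:
  [7] return v  -> KEEP (return); live=['v']
  [6] b = v * 0  -> DEAD (b not live)
  [5] y = a - x  -> DEAD (y not live)
  [4] z = x  -> DEAD (z not live)
  [3] v = 0 * 0  -> KEEP; live=[]
  [2] x = a  -> DEAD (x not live)
  [1] a = 6  -> DEAD (a not live)
Result (2 stmts):
  v = 0 * 0
  return v

Answer: v = 0 * 0
return v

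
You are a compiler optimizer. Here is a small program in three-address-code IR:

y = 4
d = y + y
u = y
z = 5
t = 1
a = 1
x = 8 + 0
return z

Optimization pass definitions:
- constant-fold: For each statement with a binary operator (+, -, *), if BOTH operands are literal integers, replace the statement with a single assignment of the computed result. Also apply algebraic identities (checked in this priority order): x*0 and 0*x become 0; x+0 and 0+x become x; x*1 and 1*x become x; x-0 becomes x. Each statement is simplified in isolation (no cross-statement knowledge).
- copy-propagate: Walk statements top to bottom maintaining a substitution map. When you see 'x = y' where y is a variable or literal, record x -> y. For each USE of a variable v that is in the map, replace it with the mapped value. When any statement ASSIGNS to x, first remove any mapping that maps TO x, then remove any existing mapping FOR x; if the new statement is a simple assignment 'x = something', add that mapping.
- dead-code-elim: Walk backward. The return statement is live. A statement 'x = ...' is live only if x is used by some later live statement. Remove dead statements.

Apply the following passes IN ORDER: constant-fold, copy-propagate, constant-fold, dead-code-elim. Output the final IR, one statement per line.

Answer: return 5

Derivation:
Initial IR:
  y = 4
  d = y + y
  u = y
  z = 5
  t = 1
  a = 1
  x = 8 + 0
  return z
After constant-fold (8 stmts):
  y = 4
  d = y + y
  u = y
  z = 5
  t = 1
  a = 1
  x = 8
  return z
After copy-propagate (8 stmts):
  y = 4
  d = 4 + 4
  u = 4
  z = 5
  t = 1
  a = 1
  x = 8
  return 5
After constant-fold (8 stmts):
  y = 4
  d = 8
  u = 4
  z = 5
  t = 1
  a = 1
  x = 8
  return 5
After dead-code-elim (1 stmts):
  return 5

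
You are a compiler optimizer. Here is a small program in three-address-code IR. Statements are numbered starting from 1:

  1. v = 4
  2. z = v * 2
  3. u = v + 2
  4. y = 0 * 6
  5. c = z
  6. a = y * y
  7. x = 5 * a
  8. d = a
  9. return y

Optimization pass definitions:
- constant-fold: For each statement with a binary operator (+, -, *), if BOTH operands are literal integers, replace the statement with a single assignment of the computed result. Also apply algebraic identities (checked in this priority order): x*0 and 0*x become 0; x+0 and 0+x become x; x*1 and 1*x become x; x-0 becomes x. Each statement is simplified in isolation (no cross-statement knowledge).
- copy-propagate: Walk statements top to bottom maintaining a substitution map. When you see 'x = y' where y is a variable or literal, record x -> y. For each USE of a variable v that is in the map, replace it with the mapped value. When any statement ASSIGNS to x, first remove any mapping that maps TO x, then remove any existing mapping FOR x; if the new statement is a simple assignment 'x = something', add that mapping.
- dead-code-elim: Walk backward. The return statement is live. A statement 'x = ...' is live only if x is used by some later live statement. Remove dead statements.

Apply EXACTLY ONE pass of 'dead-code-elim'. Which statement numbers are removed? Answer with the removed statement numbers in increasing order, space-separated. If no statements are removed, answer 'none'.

Answer: 1 2 3 5 6 7 8

Derivation:
Backward liveness scan:
Stmt 1 'v = 4': DEAD (v not in live set [])
Stmt 2 'z = v * 2': DEAD (z not in live set [])
Stmt 3 'u = v + 2': DEAD (u not in live set [])
Stmt 4 'y = 0 * 6': KEEP (y is live); live-in = []
Stmt 5 'c = z': DEAD (c not in live set ['y'])
Stmt 6 'a = y * y': DEAD (a not in live set ['y'])
Stmt 7 'x = 5 * a': DEAD (x not in live set ['y'])
Stmt 8 'd = a': DEAD (d not in live set ['y'])
Stmt 9 'return y': KEEP (return); live-in = ['y']
Removed statement numbers: [1, 2, 3, 5, 6, 7, 8]
Surviving IR:
  y = 0 * 6
  return y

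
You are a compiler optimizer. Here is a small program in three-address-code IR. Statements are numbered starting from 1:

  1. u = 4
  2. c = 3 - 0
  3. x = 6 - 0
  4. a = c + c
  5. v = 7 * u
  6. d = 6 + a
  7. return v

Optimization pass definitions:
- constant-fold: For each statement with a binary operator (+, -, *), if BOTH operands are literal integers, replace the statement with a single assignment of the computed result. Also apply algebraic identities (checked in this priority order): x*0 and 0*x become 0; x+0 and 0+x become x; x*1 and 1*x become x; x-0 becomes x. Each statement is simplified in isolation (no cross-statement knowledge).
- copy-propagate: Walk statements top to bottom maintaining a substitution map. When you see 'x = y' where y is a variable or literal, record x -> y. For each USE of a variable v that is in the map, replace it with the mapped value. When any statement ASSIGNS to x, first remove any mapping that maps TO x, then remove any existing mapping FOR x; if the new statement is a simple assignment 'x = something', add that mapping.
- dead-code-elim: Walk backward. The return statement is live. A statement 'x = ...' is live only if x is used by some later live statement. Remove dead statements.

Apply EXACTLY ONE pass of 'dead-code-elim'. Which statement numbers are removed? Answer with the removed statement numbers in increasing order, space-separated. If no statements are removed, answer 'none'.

Answer: 2 3 4 6

Derivation:
Backward liveness scan:
Stmt 1 'u = 4': KEEP (u is live); live-in = []
Stmt 2 'c = 3 - 0': DEAD (c not in live set ['u'])
Stmt 3 'x = 6 - 0': DEAD (x not in live set ['u'])
Stmt 4 'a = c + c': DEAD (a not in live set ['u'])
Stmt 5 'v = 7 * u': KEEP (v is live); live-in = ['u']
Stmt 6 'd = 6 + a': DEAD (d not in live set ['v'])
Stmt 7 'return v': KEEP (return); live-in = ['v']
Removed statement numbers: [2, 3, 4, 6]
Surviving IR:
  u = 4
  v = 7 * u
  return v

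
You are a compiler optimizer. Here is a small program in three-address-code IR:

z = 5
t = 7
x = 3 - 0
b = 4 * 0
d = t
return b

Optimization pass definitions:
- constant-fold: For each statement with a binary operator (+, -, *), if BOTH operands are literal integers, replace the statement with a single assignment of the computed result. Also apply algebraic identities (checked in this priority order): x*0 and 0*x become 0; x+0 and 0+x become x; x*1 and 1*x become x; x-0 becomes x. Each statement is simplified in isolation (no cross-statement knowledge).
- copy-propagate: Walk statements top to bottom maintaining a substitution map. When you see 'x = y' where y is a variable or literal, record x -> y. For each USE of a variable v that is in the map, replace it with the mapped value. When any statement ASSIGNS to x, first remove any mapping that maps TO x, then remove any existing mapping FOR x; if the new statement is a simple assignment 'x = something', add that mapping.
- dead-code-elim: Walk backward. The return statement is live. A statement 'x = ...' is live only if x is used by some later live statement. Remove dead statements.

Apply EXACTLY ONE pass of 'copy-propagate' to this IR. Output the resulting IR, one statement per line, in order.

Applying copy-propagate statement-by-statement:
  [1] z = 5  (unchanged)
  [2] t = 7  (unchanged)
  [3] x = 3 - 0  (unchanged)
  [4] b = 4 * 0  (unchanged)
  [5] d = t  -> d = 7
  [6] return b  (unchanged)
Result (6 stmts):
  z = 5
  t = 7
  x = 3 - 0
  b = 4 * 0
  d = 7
  return b

Answer: z = 5
t = 7
x = 3 - 0
b = 4 * 0
d = 7
return b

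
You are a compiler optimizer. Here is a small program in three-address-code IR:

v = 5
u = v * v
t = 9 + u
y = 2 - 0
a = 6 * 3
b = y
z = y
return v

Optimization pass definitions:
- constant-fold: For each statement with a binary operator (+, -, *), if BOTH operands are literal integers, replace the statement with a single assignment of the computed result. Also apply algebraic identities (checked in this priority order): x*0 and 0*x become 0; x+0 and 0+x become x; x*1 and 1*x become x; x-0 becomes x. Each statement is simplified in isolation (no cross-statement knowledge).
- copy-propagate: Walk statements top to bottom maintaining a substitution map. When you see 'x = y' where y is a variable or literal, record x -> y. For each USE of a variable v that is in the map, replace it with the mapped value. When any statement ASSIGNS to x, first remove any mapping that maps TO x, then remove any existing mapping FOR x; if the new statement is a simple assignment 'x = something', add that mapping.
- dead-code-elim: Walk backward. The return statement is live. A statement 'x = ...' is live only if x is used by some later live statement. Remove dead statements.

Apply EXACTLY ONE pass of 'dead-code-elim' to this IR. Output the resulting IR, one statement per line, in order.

Applying dead-code-elim statement-by-statement:
  [8] return v  -> KEEP (return); live=['v']
  [7] z = y  -> DEAD (z not live)
  [6] b = y  -> DEAD (b not live)
  [5] a = 6 * 3  -> DEAD (a not live)
  [4] y = 2 - 0  -> DEAD (y not live)
  [3] t = 9 + u  -> DEAD (t not live)
  [2] u = v * v  -> DEAD (u not live)
  [1] v = 5  -> KEEP; live=[]
Result (2 stmts):
  v = 5
  return v

Answer: v = 5
return v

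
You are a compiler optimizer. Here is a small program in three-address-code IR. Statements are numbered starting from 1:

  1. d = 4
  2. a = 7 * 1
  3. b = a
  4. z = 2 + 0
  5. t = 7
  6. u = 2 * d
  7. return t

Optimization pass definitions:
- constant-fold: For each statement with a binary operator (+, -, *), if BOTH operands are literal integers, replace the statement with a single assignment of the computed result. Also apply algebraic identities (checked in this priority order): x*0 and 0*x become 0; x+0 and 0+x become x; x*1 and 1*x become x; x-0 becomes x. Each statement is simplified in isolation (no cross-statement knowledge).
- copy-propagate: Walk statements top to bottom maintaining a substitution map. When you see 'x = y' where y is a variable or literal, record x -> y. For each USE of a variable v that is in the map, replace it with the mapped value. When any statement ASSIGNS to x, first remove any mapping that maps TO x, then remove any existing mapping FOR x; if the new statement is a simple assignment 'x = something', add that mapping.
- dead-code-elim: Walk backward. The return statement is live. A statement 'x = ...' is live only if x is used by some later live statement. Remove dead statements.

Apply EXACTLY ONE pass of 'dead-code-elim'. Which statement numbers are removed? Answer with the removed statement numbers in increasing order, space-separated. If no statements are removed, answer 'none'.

Backward liveness scan:
Stmt 1 'd = 4': DEAD (d not in live set [])
Stmt 2 'a = 7 * 1': DEAD (a not in live set [])
Stmt 3 'b = a': DEAD (b not in live set [])
Stmt 4 'z = 2 + 0': DEAD (z not in live set [])
Stmt 5 't = 7': KEEP (t is live); live-in = []
Stmt 6 'u = 2 * d': DEAD (u not in live set ['t'])
Stmt 7 'return t': KEEP (return); live-in = ['t']
Removed statement numbers: [1, 2, 3, 4, 6]
Surviving IR:
  t = 7
  return t

Answer: 1 2 3 4 6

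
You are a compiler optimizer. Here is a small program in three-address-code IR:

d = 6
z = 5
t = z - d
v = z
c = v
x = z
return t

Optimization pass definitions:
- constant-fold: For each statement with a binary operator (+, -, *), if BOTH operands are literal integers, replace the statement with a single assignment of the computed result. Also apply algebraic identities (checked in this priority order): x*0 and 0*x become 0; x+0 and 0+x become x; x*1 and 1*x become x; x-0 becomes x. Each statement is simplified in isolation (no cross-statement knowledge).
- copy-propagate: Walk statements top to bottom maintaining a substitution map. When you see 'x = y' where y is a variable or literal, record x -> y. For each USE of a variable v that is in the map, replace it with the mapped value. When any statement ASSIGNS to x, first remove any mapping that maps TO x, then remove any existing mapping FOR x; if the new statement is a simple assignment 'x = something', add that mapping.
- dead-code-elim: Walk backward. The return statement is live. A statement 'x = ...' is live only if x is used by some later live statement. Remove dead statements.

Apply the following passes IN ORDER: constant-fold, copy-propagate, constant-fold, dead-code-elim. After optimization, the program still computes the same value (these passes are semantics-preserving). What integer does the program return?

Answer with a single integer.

Initial IR:
  d = 6
  z = 5
  t = z - d
  v = z
  c = v
  x = z
  return t
After constant-fold (7 stmts):
  d = 6
  z = 5
  t = z - d
  v = z
  c = v
  x = z
  return t
After copy-propagate (7 stmts):
  d = 6
  z = 5
  t = 5 - 6
  v = 5
  c = 5
  x = 5
  return t
After constant-fold (7 stmts):
  d = 6
  z = 5
  t = -1
  v = 5
  c = 5
  x = 5
  return t
After dead-code-elim (2 stmts):
  t = -1
  return t
Evaluate:
  d = 6  =>  d = 6
  z = 5  =>  z = 5
  t = z - d  =>  t = -1
  v = z  =>  v = 5
  c = v  =>  c = 5
  x = z  =>  x = 5
  return t = -1

Answer: -1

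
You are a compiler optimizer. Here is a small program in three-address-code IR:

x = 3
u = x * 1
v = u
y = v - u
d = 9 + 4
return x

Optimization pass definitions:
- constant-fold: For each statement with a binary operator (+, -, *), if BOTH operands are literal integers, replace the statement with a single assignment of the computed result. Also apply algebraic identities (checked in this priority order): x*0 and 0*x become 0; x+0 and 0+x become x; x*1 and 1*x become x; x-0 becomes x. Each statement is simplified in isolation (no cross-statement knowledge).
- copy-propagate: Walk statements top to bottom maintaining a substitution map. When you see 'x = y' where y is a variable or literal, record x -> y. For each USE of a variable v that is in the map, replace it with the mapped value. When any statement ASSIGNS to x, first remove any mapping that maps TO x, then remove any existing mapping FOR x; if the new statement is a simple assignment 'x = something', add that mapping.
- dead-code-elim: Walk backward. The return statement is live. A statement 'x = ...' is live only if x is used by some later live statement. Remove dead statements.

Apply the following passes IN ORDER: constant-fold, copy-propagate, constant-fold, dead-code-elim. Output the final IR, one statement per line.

Answer: return 3

Derivation:
Initial IR:
  x = 3
  u = x * 1
  v = u
  y = v - u
  d = 9 + 4
  return x
After constant-fold (6 stmts):
  x = 3
  u = x
  v = u
  y = v - u
  d = 13
  return x
After copy-propagate (6 stmts):
  x = 3
  u = 3
  v = 3
  y = 3 - 3
  d = 13
  return 3
After constant-fold (6 stmts):
  x = 3
  u = 3
  v = 3
  y = 0
  d = 13
  return 3
After dead-code-elim (1 stmts):
  return 3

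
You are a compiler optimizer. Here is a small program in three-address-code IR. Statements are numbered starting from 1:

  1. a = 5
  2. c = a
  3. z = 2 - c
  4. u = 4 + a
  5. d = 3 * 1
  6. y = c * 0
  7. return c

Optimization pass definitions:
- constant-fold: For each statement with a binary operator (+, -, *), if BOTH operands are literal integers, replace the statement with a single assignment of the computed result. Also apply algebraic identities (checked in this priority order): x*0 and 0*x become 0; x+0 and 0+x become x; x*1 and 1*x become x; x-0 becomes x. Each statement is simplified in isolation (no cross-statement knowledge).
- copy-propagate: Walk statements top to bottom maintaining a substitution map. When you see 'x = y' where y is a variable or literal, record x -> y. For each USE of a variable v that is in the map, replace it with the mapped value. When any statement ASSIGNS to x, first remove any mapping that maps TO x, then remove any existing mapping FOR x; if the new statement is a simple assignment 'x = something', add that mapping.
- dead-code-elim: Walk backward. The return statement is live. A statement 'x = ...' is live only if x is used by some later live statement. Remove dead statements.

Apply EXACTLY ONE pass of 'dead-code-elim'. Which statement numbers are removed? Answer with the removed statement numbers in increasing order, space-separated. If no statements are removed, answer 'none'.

Answer: 3 4 5 6

Derivation:
Backward liveness scan:
Stmt 1 'a = 5': KEEP (a is live); live-in = []
Stmt 2 'c = a': KEEP (c is live); live-in = ['a']
Stmt 3 'z = 2 - c': DEAD (z not in live set ['c'])
Stmt 4 'u = 4 + a': DEAD (u not in live set ['c'])
Stmt 5 'd = 3 * 1': DEAD (d not in live set ['c'])
Stmt 6 'y = c * 0': DEAD (y not in live set ['c'])
Stmt 7 'return c': KEEP (return); live-in = ['c']
Removed statement numbers: [3, 4, 5, 6]
Surviving IR:
  a = 5
  c = a
  return c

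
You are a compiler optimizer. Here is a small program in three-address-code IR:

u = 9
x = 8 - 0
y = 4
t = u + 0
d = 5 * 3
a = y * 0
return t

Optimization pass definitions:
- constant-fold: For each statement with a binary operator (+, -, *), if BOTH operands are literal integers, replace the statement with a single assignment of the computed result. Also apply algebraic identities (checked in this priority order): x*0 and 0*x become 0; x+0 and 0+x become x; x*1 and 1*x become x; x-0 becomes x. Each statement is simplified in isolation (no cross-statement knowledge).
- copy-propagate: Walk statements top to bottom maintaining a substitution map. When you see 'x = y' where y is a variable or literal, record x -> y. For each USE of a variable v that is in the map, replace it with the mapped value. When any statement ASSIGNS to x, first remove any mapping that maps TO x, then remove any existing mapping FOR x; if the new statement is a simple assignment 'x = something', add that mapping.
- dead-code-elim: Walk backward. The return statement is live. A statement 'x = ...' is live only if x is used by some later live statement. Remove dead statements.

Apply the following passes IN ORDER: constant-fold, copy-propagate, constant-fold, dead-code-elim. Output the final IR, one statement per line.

Initial IR:
  u = 9
  x = 8 - 0
  y = 4
  t = u + 0
  d = 5 * 3
  a = y * 0
  return t
After constant-fold (7 stmts):
  u = 9
  x = 8
  y = 4
  t = u
  d = 15
  a = 0
  return t
After copy-propagate (7 stmts):
  u = 9
  x = 8
  y = 4
  t = 9
  d = 15
  a = 0
  return 9
After constant-fold (7 stmts):
  u = 9
  x = 8
  y = 4
  t = 9
  d = 15
  a = 0
  return 9
After dead-code-elim (1 stmts):
  return 9

Answer: return 9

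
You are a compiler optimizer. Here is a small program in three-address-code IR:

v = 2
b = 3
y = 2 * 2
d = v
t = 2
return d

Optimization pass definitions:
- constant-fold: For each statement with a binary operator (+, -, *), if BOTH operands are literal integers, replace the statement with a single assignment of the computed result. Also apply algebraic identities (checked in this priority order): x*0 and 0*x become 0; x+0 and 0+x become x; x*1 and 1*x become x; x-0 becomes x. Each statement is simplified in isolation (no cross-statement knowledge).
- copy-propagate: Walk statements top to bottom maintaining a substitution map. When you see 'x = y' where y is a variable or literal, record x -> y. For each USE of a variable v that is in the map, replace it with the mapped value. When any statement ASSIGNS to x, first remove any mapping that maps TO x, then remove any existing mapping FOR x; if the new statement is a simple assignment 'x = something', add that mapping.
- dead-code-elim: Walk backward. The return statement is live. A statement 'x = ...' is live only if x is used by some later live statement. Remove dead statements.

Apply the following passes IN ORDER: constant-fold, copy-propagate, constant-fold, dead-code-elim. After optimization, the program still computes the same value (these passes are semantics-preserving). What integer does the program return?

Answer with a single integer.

Initial IR:
  v = 2
  b = 3
  y = 2 * 2
  d = v
  t = 2
  return d
After constant-fold (6 stmts):
  v = 2
  b = 3
  y = 4
  d = v
  t = 2
  return d
After copy-propagate (6 stmts):
  v = 2
  b = 3
  y = 4
  d = 2
  t = 2
  return 2
After constant-fold (6 stmts):
  v = 2
  b = 3
  y = 4
  d = 2
  t = 2
  return 2
After dead-code-elim (1 stmts):
  return 2
Evaluate:
  v = 2  =>  v = 2
  b = 3  =>  b = 3
  y = 2 * 2  =>  y = 4
  d = v  =>  d = 2
  t = 2  =>  t = 2
  return d = 2

Answer: 2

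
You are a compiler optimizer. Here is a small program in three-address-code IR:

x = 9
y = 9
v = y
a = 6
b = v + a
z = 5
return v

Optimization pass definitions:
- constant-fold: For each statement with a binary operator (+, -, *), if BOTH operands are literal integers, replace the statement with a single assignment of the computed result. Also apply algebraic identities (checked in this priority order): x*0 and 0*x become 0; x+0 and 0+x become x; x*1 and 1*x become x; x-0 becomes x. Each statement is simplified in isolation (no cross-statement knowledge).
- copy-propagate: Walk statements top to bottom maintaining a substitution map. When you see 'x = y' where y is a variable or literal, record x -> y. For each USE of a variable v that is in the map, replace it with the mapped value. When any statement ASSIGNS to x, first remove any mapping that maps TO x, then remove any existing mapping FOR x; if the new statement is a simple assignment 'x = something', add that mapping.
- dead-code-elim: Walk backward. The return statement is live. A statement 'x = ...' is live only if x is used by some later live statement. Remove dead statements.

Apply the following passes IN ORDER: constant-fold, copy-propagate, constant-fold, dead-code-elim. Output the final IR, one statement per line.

Answer: return 9

Derivation:
Initial IR:
  x = 9
  y = 9
  v = y
  a = 6
  b = v + a
  z = 5
  return v
After constant-fold (7 stmts):
  x = 9
  y = 9
  v = y
  a = 6
  b = v + a
  z = 5
  return v
After copy-propagate (7 stmts):
  x = 9
  y = 9
  v = 9
  a = 6
  b = 9 + 6
  z = 5
  return 9
After constant-fold (7 stmts):
  x = 9
  y = 9
  v = 9
  a = 6
  b = 15
  z = 5
  return 9
After dead-code-elim (1 stmts):
  return 9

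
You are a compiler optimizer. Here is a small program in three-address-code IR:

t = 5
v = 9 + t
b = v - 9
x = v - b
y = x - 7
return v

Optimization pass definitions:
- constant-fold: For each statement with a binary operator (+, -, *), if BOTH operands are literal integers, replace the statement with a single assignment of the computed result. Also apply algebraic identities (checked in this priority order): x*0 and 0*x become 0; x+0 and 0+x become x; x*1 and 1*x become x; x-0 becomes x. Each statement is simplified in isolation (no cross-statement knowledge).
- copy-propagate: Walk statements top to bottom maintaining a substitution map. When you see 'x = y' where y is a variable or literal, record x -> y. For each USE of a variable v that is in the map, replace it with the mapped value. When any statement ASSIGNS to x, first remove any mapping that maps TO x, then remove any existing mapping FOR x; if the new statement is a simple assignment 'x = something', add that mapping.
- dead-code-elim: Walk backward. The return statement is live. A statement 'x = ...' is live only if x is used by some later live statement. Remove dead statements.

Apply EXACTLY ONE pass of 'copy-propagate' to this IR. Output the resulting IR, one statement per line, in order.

Answer: t = 5
v = 9 + 5
b = v - 9
x = v - b
y = x - 7
return v

Derivation:
Applying copy-propagate statement-by-statement:
  [1] t = 5  (unchanged)
  [2] v = 9 + t  -> v = 9 + 5
  [3] b = v - 9  (unchanged)
  [4] x = v - b  (unchanged)
  [5] y = x - 7  (unchanged)
  [6] return v  (unchanged)
Result (6 stmts):
  t = 5
  v = 9 + 5
  b = v - 9
  x = v - b
  y = x - 7
  return v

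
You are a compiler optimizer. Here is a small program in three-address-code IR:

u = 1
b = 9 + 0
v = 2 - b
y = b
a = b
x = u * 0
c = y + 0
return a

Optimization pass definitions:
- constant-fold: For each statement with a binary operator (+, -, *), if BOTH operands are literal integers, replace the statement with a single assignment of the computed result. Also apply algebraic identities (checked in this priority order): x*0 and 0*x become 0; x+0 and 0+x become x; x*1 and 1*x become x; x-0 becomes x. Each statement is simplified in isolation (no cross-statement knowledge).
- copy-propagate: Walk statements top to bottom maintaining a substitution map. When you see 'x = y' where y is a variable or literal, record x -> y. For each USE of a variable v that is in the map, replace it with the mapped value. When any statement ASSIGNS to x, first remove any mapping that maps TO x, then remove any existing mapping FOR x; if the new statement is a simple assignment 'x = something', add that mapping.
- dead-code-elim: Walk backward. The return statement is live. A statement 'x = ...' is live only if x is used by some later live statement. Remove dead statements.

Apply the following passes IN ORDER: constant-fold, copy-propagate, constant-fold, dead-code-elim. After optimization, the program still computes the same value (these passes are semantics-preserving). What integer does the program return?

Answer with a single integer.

Answer: 9

Derivation:
Initial IR:
  u = 1
  b = 9 + 0
  v = 2 - b
  y = b
  a = b
  x = u * 0
  c = y + 0
  return a
After constant-fold (8 stmts):
  u = 1
  b = 9
  v = 2 - b
  y = b
  a = b
  x = 0
  c = y
  return a
After copy-propagate (8 stmts):
  u = 1
  b = 9
  v = 2 - 9
  y = 9
  a = 9
  x = 0
  c = 9
  return 9
After constant-fold (8 stmts):
  u = 1
  b = 9
  v = -7
  y = 9
  a = 9
  x = 0
  c = 9
  return 9
After dead-code-elim (1 stmts):
  return 9
Evaluate:
  u = 1  =>  u = 1
  b = 9 + 0  =>  b = 9
  v = 2 - b  =>  v = -7
  y = b  =>  y = 9
  a = b  =>  a = 9
  x = u * 0  =>  x = 0
  c = y + 0  =>  c = 9
  return a = 9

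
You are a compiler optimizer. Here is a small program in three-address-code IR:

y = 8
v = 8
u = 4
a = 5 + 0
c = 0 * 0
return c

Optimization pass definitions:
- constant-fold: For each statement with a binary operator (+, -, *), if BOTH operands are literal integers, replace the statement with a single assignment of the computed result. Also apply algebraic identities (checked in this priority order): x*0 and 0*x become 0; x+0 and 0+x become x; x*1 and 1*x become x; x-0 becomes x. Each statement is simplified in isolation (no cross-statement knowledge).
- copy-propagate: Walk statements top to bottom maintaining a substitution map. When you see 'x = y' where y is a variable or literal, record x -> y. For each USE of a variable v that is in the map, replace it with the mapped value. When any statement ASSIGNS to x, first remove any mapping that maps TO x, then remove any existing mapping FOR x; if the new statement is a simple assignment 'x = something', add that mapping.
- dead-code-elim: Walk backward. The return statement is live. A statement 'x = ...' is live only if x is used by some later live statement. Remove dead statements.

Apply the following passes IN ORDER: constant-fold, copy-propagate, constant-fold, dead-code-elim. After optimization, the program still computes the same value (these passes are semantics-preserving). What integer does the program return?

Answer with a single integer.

Initial IR:
  y = 8
  v = 8
  u = 4
  a = 5 + 0
  c = 0 * 0
  return c
After constant-fold (6 stmts):
  y = 8
  v = 8
  u = 4
  a = 5
  c = 0
  return c
After copy-propagate (6 stmts):
  y = 8
  v = 8
  u = 4
  a = 5
  c = 0
  return 0
After constant-fold (6 stmts):
  y = 8
  v = 8
  u = 4
  a = 5
  c = 0
  return 0
After dead-code-elim (1 stmts):
  return 0
Evaluate:
  y = 8  =>  y = 8
  v = 8  =>  v = 8
  u = 4  =>  u = 4
  a = 5 + 0  =>  a = 5
  c = 0 * 0  =>  c = 0
  return c = 0

Answer: 0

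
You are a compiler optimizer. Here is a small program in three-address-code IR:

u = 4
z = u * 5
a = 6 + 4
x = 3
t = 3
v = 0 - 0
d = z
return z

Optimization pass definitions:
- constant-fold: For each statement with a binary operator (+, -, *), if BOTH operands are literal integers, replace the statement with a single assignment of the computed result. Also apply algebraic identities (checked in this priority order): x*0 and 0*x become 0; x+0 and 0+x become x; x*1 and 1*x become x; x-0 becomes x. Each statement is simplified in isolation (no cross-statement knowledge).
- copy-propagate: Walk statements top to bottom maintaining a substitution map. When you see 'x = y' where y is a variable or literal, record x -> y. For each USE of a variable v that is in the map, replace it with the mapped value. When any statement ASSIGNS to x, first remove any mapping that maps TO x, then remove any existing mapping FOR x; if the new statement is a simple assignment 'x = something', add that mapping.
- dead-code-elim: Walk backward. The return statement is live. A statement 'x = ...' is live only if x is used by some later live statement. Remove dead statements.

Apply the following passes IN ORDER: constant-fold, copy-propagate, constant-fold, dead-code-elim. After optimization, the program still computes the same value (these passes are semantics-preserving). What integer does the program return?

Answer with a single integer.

Initial IR:
  u = 4
  z = u * 5
  a = 6 + 4
  x = 3
  t = 3
  v = 0 - 0
  d = z
  return z
After constant-fold (8 stmts):
  u = 4
  z = u * 5
  a = 10
  x = 3
  t = 3
  v = 0
  d = z
  return z
After copy-propagate (8 stmts):
  u = 4
  z = 4 * 5
  a = 10
  x = 3
  t = 3
  v = 0
  d = z
  return z
After constant-fold (8 stmts):
  u = 4
  z = 20
  a = 10
  x = 3
  t = 3
  v = 0
  d = z
  return z
After dead-code-elim (2 stmts):
  z = 20
  return z
Evaluate:
  u = 4  =>  u = 4
  z = u * 5  =>  z = 20
  a = 6 + 4  =>  a = 10
  x = 3  =>  x = 3
  t = 3  =>  t = 3
  v = 0 - 0  =>  v = 0
  d = z  =>  d = 20
  return z = 20

Answer: 20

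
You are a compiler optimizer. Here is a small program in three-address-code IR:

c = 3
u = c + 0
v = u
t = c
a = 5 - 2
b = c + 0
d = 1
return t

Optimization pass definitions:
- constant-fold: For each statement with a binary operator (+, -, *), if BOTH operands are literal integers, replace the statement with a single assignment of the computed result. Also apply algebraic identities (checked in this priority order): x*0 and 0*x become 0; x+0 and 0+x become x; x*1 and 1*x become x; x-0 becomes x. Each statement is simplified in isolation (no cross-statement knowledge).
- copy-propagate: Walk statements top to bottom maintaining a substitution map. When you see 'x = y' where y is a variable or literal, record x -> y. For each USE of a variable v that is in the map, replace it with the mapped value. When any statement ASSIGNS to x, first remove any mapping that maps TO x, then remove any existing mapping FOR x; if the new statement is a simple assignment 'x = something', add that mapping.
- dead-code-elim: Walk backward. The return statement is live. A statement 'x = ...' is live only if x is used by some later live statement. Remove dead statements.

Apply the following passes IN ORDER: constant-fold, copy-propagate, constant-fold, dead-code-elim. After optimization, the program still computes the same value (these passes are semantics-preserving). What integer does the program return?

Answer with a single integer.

Answer: 3

Derivation:
Initial IR:
  c = 3
  u = c + 0
  v = u
  t = c
  a = 5 - 2
  b = c + 0
  d = 1
  return t
After constant-fold (8 stmts):
  c = 3
  u = c
  v = u
  t = c
  a = 3
  b = c
  d = 1
  return t
After copy-propagate (8 stmts):
  c = 3
  u = 3
  v = 3
  t = 3
  a = 3
  b = 3
  d = 1
  return 3
After constant-fold (8 stmts):
  c = 3
  u = 3
  v = 3
  t = 3
  a = 3
  b = 3
  d = 1
  return 3
After dead-code-elim (1 stmts):
  return 3
Evaluate:
  c = 3  =>  c = 3
  u = c + 0  =>  u = 3
  v = u  =>  v = 3
  t = c  =>  t = 3
  a = 5 - 2  =>  a = 3
  b = c + 0  =>  b = 3
  d = 1  =>  d = 1
  return t = 3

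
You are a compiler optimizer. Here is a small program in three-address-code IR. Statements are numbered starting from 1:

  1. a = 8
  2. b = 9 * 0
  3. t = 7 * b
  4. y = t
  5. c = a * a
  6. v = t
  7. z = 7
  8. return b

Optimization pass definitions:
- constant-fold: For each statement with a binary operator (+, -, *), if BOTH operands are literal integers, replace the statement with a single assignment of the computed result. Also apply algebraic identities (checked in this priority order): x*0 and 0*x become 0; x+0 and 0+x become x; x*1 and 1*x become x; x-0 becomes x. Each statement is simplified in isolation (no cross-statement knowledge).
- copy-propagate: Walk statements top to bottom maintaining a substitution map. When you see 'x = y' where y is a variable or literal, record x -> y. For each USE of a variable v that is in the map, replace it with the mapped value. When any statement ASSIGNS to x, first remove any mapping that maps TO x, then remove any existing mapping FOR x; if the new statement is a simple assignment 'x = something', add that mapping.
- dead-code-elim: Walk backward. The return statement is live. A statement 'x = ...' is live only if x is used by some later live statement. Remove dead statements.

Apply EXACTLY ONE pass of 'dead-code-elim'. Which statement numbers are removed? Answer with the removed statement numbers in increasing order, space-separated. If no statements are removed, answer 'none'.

Answer: 1 3 4 5 6 7

Derivation:
Backward liveness scan:
Stmt 1 'a = 8': DEAD (a not in live set [])
Stmt 2 'b = 9 * 0': KEEP (b is live); live-in = []
Stmt 3 't = 7 * b': DEAD (t not in live set ['b'])
Stmt 4 'y = t': DEAD (y not in live set ['b'])
Stmt 5 'c = a * a': DEAD (c not in live set ['b'])
Stmt 6 'v = t': DEAD (v not in live set ['b'])
Stmt 7 'z = 7': DEAD (z not in live set ['b'])
Stmt 8 'return b': KEEP (return); live-in = ['b']
Removed statement numbers: [1, 3, 4, 5, 6, 7]
Surviving IR:
  b = 9 * 0
  return b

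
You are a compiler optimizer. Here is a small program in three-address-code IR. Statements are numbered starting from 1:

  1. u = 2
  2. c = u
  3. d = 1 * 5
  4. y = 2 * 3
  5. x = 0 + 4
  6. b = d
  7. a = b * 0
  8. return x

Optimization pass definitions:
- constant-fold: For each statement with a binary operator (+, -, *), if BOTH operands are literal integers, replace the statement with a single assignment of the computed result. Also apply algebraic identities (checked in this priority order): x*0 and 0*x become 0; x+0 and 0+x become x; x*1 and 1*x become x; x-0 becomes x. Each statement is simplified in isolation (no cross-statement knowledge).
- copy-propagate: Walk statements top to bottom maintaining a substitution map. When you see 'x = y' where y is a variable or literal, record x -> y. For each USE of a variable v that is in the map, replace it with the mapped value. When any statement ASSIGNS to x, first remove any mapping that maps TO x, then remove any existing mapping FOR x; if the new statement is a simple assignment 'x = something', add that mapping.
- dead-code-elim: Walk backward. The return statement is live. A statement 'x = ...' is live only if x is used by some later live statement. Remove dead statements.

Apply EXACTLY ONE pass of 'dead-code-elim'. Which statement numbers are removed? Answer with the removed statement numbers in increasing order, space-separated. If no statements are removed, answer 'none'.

Backward liveness scan:
Stmt 1 'u = 2': DEAD (u not in live set [])
Stmt 2 'c = u': DEAD (c not in live set [])
Stmt 3 'd = 1 * 5': DEAD (d not in live set [])
Stmt 4 'y = 2 * 3': DEAD (y not in live set [])
Stmt 5 'x = 0 + 4': KEEP (x is live); live-in = []
Stmt 6 'b = d': DEAD (b not in live set ['x'])
Stmt 7 'a = b * 0': DEAD (a not in live set ['x'])
Stmt 8 'return x': KEEP (return); live-in = ['x']
Removed statement numbers: [1, 2, 3, 4, 6, 7]
Surviving IR:
  x = 0 + 4
  return x

Answer: 1 2 3 4 6 7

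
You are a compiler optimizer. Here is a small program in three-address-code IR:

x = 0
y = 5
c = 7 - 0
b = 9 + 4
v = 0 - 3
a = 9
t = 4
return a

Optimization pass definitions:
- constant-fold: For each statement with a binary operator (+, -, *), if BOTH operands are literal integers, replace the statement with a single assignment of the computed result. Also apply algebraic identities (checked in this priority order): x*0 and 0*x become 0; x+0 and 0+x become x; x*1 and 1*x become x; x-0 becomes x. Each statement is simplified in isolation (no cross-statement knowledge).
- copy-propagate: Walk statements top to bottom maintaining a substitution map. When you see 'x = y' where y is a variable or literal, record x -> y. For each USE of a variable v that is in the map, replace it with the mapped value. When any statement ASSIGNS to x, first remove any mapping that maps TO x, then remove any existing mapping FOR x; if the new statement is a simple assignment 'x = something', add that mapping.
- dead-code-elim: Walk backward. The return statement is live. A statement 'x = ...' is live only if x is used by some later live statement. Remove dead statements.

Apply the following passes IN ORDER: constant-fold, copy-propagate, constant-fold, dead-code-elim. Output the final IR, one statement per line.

Answer: return 9

Derivation:
Initial IR:
  x = 0
  y = 5
  c = 7 - 0
  b = 9 + 4
  v = 0 - 3
  a = 9
  t = 4
  return a
After constant-fold (8 stmts):
  x = 0
  y = 5
  c = 7
  b = 13
  v = -3
  a = 9
  t = 4
  return a
After copy-propagate (8 stmts):
  x = 0
  y = 5
  c = 7
  b = 13
  v = -3
  a = 9
  t = 4
  return 9
After constant-fold (8 stmts):
  x = 0
  y = 5
  c = 7
  b = 13
  v = -3
  a = 9
  t = 4
  return 9
After dead-code-elim (1 stmts):
  return 9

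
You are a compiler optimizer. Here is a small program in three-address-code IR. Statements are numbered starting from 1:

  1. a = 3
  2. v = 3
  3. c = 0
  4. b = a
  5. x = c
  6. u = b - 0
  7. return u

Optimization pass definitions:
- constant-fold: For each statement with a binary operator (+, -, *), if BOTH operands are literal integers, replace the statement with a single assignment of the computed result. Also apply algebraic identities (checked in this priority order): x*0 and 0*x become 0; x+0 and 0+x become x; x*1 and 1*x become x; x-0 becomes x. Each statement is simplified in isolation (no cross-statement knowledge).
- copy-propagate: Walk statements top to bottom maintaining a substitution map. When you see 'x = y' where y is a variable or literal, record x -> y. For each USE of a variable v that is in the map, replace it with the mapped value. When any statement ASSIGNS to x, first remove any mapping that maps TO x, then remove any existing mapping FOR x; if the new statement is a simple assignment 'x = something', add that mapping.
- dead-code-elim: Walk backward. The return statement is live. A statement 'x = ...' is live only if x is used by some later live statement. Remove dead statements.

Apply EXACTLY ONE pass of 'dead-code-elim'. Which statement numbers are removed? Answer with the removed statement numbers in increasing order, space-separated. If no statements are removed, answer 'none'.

Answer: 2 3 5

Derivation:
Backward liveness scan:
Stmt 1 'a = 3': KEEP (a is live); live-in = []
Stmt 2 'v = 3': DEAD (v not in live set ['a'])
Stmt 3 'c = 0': DEAD (c not in live set ['a'])
Stmt 4 'b = a': KEEP (b is live); live-in = ['a']
Stmt 5 'x = c': DEAD (x not in live set ['b'])
Stmt 6 'u = b - 0': KEEP (u is live); live-in = ['b']
Stmt 7 'return u': KEEP (return); live-in = ['u']
Removed statement numbers: [2, 3, 5]
Surviving IR:
  a = 3
  b = a
  u = b - 0
  return u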